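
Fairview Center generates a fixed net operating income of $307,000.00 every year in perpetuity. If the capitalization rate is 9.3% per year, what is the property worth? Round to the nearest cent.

Level perpetuity: PV = C / r = $307,000.00 / 0.093 = $3,301,075.27

$3301075.27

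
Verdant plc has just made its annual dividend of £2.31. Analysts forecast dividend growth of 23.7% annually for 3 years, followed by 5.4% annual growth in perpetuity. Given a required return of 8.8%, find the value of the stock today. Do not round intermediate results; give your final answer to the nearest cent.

D_1 = 2.85747
D_2 = 3.53469
D_3 = 4.37241
Terminal value at year 3: TV = D_3×(1+g_2)/(r−g_2) = 4.60852/0.034 = 135.54477
P_0 = D_1/(1+r)^1 + D_2/(1+r)^2 + D_3/(1+r)^3 + TV/(1+r)^3
    = 2.62635 + 2.98603 + 3.39496 + 105.24369 = 114.25103

£114.25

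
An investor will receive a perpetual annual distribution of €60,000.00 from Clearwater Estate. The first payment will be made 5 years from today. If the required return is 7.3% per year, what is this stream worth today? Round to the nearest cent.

Value at end of year 4: C / r = €60,000.00 / 0.073 = €821,917.8082
Discount to today: PV = €821,917.8082 / (1 + 0.073)^4 = €821,917.8082 / 1.325558 = €620,053.98

€620053.98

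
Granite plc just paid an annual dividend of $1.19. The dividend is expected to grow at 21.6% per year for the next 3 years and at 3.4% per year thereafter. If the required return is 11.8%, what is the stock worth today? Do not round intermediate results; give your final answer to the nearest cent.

D_1 = 1.44704
D_2 = 1.75960
D_3 = 2.13967
Terminal value at year 3: TV = D_3×(1+g_2)/(r−g_2) = 2.21242/0.084 = 26.33837
P_0 = D_1/(1+r)^1 + D_2/(1+r)^2 + D_3/(1+r)^3 + TV/(1+r)^3
    = 1.29431 + 1.40777 + 1.53117 + 18.84792 = 23.08117

$23.08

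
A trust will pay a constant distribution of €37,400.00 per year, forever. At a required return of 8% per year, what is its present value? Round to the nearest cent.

Level perpetuity: PV = C / r = €37,400.00 / 0.08 = €467,500.00

€467500.00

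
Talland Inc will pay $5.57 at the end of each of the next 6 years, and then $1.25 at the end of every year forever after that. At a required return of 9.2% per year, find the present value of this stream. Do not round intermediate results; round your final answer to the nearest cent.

PV of 6-year annuity: $5.57 × [1 − (1+0.092)^−6] / 0.092 = 24.83827
Perpetuity value at year 6: $1.25 / 0.092 = 13.58696
PV of perpetuity: 13.58696 / (1+0.092)^6 = 8.01284
Total PV = 24.83827 + 8.01284 = 32.85111

$32.85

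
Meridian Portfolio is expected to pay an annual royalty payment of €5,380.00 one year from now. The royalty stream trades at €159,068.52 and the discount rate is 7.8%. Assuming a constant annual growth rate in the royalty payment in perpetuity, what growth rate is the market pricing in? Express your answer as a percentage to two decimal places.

P = D₁/(r−g) ⇒ g = r − D₁/P = 0.078 − €5,380.00/€159,068.52 = 0.044178

4.42%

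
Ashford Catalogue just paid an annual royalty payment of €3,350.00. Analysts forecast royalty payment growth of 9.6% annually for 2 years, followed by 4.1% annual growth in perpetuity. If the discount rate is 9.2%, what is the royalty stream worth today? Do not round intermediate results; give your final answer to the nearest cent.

€75618.14

D_1 = 3671.60000
D_2 = 4024.07360
Terminal value at year 2: TV = D_2×(1+g_2)/(r−g_2) = 4189.06062/0.051 = 82138.44348
P_0 = D_1/(1+r)^1 + D_2/(1+r)^2 + TV/(1+r)^2
    = 3362.27106 + 3374.58707 + 68881.27732 = 75618.13546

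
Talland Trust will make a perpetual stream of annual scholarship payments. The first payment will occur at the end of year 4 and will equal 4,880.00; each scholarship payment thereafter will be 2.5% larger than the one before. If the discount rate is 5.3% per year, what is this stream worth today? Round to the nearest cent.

Value at end of year 3: C₁ / (r − g) = 4,880.00 / (0.053 − 0.025) = 174,285.7143
Discount to today: PV = 174,285.7143 / (1 + 0.053)^3 = 174,285.7143 / 1.167576 = 149,271.42

149271.42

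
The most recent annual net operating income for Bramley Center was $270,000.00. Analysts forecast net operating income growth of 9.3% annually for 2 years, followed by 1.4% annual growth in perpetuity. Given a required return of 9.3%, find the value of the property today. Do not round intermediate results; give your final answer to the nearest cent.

D_1 = 295110.00000
D_2 = 322555.23000
Terminal value at year 2: TV = D_2×(1+g_2)/(r−g_2) = 327071.00322/0.079 = 4140139.28127
P_0 = D_1/(1+r)^1 + D_2/(1+r)^2 + TV/(1+r)^2
    = 270000.00000 + 270000.00000 + 3465569.62025 = 4005569.62025

$4005569.62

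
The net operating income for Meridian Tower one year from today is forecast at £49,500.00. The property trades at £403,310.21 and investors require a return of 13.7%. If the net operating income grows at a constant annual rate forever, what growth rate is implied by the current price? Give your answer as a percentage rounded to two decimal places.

P = D₁/(r−g) ⇒ g = r − D₁/P = 0.137 − £49,500.00/£403,310.21 = 0.014266

1.43%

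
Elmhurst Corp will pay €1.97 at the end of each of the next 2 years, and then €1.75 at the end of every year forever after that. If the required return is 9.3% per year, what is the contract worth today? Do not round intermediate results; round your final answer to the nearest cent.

€19.20

PV of 2-year annuity: €1.97 × [1 − (1+0.093)^−2] / 0.093 = 3.45140
Perpetuity value at year 2: €1.75 / 0.093 = 18.81720
PV of perpetuity: 18.81720 / (1+0.093)^2 = 15.75124
Total PV = 3.45140 + 15.75124 = 19.20264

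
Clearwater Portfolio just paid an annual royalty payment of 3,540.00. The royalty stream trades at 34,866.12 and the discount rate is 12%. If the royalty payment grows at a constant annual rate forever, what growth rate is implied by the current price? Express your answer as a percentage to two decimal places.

P = D₀(1+g)/(r−g) ⇒ P(r−g) = D₀(1+g) ⇒ g(P+D₀) = P·r − D₀
g = (P·r − D₀)/(P + D₀) = (34,866.12×0.12 − 3,540.00) / (34,866.12 + 3,540.00) = 0.016766

1.68%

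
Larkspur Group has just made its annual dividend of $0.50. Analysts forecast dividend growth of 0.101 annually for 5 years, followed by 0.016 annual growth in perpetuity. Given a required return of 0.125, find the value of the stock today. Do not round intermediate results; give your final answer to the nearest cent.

D_1 = 0.55050
D_2 = 0.60610
D_3 = 0.66732
D_4 = 0.73472
D_5 = 0.80892
Terminal value at year 5: TV = D_5×(1+g_2)/(r−g_2) = 0.82186/0.109 = 7.54004
P_0 = D_1/(1+r)^1 + D_2/(1+r)^2 + D_3/(1+r)^3 + D_4/(1+r)^4 + D_5/(1+r)^5 + TV/(1+r)^5
    = 0.48933 + 0.47889 + 0.46868 + 0.45868 + 0.44889 + 4.18419 = 6.52867

$6.53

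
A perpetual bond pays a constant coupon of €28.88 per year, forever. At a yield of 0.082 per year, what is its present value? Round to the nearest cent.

Level perpetuity: PV = C / r = €28.88 / 0.082 = €352.20

€352.20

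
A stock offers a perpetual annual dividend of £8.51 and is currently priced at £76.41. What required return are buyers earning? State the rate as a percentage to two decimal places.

P = C/r ⇒ r = C/P = £8.51/£76.41 = 0.111373

11.14%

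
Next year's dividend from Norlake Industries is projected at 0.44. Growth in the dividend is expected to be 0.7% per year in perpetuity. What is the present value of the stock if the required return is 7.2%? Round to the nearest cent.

Growing perpetuity: P = D₁ / (r − g) = 0.4400 / (0.072 − 0.007) = 6.77

6.77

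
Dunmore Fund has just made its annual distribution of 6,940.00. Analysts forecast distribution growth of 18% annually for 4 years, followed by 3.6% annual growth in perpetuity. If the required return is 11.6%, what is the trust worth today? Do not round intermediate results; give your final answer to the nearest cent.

D_1 = 8189.20000
D_2 = 9663.25600
D_3 = 11402.64208
D_4 = 13455.11765
Terminal value at year 4: TV = D_4×(1+g_2)/(r−g_2) = 13939.50189/0.08 = 174243.77362
P_0 = D_1/(1+r)^1 + D_2/(1+r)^2 + D_3/(1+r)^3 + D_4/(1+r)^4 + TV/(1+r)^4
    = 7337.99283 + 7758.80962 + 8203.75928 + 8674.22576 + 112331.22363 = 144306.01113

144306.01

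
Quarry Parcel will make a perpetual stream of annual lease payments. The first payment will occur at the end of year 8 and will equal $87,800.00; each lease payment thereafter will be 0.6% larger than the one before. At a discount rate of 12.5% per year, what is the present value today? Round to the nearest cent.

$323504.18

Value at end of year 7: C₁ / (r − g) = $87,800.00 / (0.125 − 0.006) = $737,815.1261
Discount to today: PV = $737,815.1261 / (1 + 0.125)^7 = $737,815.1261 / 2.280697 = $323,504.18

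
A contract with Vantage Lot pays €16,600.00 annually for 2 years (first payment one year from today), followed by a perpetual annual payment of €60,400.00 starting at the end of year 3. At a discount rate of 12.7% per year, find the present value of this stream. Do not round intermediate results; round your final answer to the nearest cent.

€402241.62

PV of 2-year annuity: €16,600.00 × [1 − (1+0.127)^−2] / 0.127 = 27798.90861
Perpetuity value at year 2: €60,400.00 / 0.127 = 475590.55118
PV of perpetuity: 475590.55118 / (1+0.127)^2 = 374442.71502
Total PV = 27798.90861 + 374442.71502 = 402241.62363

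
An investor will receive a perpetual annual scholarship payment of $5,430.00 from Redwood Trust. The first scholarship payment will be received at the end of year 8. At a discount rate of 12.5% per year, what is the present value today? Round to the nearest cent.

Value at end of year 7: C / r = $5,430.00 / 0.125 = $43,440.0000
Discount to today: PV = $43,440.0000 / (1 + 0.125)^7 = $43,440.0000 / 2.280697 = $19,046.81

$19046.81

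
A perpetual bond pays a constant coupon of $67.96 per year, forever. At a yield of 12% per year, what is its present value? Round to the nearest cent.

$566.33

Level perpetuity: PV = C / r = $67.96 / 0.12 = $566.33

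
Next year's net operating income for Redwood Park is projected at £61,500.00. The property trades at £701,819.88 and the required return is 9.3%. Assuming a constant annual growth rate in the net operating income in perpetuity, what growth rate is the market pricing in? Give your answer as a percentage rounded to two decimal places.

P = D₁/(r−g) ⇒ g = r − D₁/P = 0.093 − £61,500.00/£701,819.88 = 0.005371

0.54%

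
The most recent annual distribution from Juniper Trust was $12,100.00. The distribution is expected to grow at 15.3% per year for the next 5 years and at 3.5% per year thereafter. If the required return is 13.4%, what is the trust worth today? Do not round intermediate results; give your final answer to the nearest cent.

$201068.36

D_1 = 13951.30000
D_2 = 16085.84890
D_3 = 18546.98378
D_4 = 21384.67230
D_5 = 24656.52716
Terminal value at year 5: TV = D_5×(1+g_2)/(r−g_2) = 25519.50561/0.099 = 257772.78397
P_0 = D_1/(1+r)^1 + D_2/(1+r)^2 + D_3/(1+r)^3 + D_4/(1+r)^4 + D_5/(1+r)^5 + TV/(1+r)^5
    = 12302.73369 + 12508.86414 + 12718.44829 + 12931.54398 + 13148.21006 + 137458.55975 = 201068.35992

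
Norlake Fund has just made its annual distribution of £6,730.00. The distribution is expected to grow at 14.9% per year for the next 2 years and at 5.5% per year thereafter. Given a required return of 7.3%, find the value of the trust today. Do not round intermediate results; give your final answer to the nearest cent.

D_1 = 7732.77000
D_2 = 8884.95273
Terminal value at year 2: TV = D_2×(1+g_2)/(r−g_2) = 9373.62513/0.018 = 520756.95168
P_0 = D_1/(1+r)^1 + D_2/(1+r)^2 + TV/(1+r)^2
    = 7206.68220 + 7717.12754 + 452309.41953 = 467233.22926

£467233.23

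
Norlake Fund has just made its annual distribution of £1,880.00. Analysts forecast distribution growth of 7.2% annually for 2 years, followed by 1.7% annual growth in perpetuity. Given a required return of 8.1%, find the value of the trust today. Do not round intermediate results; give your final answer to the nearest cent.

£33092.17

D_1 = 2015.36000
D_2 = 2160.46592
Terminal value at year 2: TV = D_2×(1+g_2)/(r−g_2) = 2197.19384/0.064 = 34331.15376
P_0 = D_1/(1+r)^1 + D_2/(1+r)^2 + TV/(1+r)^2
    = 1864.34783 + 1848.82597 + 29379.00012 = 33092.17391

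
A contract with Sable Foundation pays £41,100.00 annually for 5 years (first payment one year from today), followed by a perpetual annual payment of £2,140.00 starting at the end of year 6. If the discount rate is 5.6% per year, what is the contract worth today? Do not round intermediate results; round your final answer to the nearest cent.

£204129.33

PV of 5-year annuity: £41,100.00 × [1 − (1+0.056)^−5] / 0.056 = 175028.45012
Perpetuity value at year 5: £2,140.00 / 0.056 = 38214.28571
PV of perpetuity: 38214.28571 / (1+0.056)^5 = 29100.88223
Total PV = 175028.45012 + 29100.88223 = 204129.33235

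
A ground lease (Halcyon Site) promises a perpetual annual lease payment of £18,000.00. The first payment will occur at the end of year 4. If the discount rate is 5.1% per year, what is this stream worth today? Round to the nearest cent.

Value at end of year 3: C / r = £18,000.00 / 0.051 = £352,941.1765
Discount to today: PV = £352,941.1765 / (1 + 0.051)^3 = £352,941.1765 / 1.160936 = £304,014.42

£304014.42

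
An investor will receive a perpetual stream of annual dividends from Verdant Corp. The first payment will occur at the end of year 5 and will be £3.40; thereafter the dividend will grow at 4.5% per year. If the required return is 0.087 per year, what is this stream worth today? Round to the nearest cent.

Value at end of year 4: C₁ / (r − g) = £3.40 / (0.087 − 0.045) = £80.9524
Discount to today: PV = £80.9524 / (1 + 0.087)^4 = £80.9524 / 1.396105 = £57.98

£57.98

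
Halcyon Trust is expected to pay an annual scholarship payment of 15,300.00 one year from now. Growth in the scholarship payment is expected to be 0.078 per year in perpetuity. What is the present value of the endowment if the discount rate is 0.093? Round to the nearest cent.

1020000.00

Growing perpetuity: P = D₁ / (r − g) = 15,300.0000 / (0.093 − 0.078) = 1,020,000.00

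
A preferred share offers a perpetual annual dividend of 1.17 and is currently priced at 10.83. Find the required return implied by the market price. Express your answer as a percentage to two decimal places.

P = C/r ⇒ r = C/P = 1.17/10.83 = 0.108033

10.80%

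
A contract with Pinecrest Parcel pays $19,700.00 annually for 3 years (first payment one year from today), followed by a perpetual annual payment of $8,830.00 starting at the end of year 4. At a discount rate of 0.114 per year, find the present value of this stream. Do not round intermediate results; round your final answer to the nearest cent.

$103835.61

PV of 3-year annuity: $19,700.00 × [1 − (1+0.114)^−3] / 0.114 = 47808.22947
Perpetuity value at year 3: $8,830.00 / 0.114 = 77456.14035
PV of perpetuity: 77456.14035 / (1+0.114)^3 = 56027.37557
Total PV = 47808.22947 + 56027.37557 = 103835.60504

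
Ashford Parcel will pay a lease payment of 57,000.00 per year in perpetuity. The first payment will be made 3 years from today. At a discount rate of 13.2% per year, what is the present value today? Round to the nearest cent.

336983.06

Value at end of year 2: C / r = 57,000.00 / 0.132 = 431,818.1818
Discount to today: PV = 431,818.1818 / (1 + 0.132)^2 = 431,818.1818 / 1.281424 = 336,983.06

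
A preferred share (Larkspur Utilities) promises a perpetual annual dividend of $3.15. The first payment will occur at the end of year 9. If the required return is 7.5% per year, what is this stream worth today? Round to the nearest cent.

$23.55

Value at end of year 8: C / r = $3.15 / 0.075 = $42.0000
Discount to today: PV = $42.0000 / (1 + 0.075)^8 = $42.0000 / 1.783478 = $23.55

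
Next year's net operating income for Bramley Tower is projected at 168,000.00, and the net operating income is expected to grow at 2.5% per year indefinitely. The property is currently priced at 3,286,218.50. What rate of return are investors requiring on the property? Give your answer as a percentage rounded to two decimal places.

P = D₁/(r − g) ⇒ r = D₁/P + g = 168,000.0000/3,286,218.50 + 0.025 = 0.051123 + 0.025 = 0.076123

7.61%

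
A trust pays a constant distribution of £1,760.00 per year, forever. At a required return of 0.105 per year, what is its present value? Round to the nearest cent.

£16761.90

Level perpetuity: PV = C / r = £1,760.00 / 0.105 = £16,761.90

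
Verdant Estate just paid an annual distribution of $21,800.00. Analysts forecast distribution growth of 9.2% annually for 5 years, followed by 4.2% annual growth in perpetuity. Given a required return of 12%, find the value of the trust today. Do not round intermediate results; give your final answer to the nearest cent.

$357690.10

D_1 = 23805.60000
D_2 = 25995.71520
D_3 = 28387.32100
D_4 = 30998.95453
D_5 = 33850.85835
Terminal value at year 5: TV = D_5×(1+g_2)/(r−g_2) = 35272.59440/0.078 = 452212.74869
P_0 = D_1/(1+r)^1 + D_2/(1+r)^2 + D_3/(1+r)^3 + D_4/(1+r)^4 + D_5/(1+r)^5 + TV/(1+r)^5
    = 21255.00000 + 20723.62500 + 20205.53437 + 19700.39602 + 19207.88612 + 256597.65810 = 357690.09961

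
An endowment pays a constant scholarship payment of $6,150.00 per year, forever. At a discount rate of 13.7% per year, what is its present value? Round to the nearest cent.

$44890.51

Level perpetuity: PV = C / r = $6,150.00 / 0.137 = $44,890.51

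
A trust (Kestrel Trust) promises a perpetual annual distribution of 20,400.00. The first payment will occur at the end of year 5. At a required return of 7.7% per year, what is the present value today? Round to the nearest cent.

196914.02

Value at end of year 4: C / r = 20,400.00 / 0.077 = 264,935.0649
Discount to today: PV = 264,935.0649 / (1 + 0.077)^4 = 264,935.0649 / 1.345435 = 196,914.02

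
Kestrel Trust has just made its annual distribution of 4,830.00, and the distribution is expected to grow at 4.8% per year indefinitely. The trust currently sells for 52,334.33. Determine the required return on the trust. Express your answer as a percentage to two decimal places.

14.47%

D₁ = 4,830.00 × 1.048 = 5,061.8400
P = D₁/(r − g) ⇒ r = D₁/P + g = 5,061.8400/52,334.33 + 0.048 = 0.096721 + 0.048 = 0.144721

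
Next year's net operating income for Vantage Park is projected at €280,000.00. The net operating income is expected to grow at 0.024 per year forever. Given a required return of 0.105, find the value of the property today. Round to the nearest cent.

€3456790.12

Growing perpetuity: P = D₁ / (r − g) = €280,000.0000 / (0.105 − 0.024) = €3,456,790.12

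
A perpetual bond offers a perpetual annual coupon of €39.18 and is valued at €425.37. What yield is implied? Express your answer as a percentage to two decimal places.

P = C/r ⇒ r = C/P = €39.18/€425.37 = 0.092108

9.21%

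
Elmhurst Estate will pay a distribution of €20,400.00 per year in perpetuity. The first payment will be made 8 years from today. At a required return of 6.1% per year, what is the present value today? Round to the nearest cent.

€220949.31

Value at end of year 7: C / r = €20,400.00 / 0.061 = €334,426.2295
Discount to today: PV = €334,426.2295 / (1 + 0.061)^7 = €334,426.2295 / 1.513588 = €220,949.31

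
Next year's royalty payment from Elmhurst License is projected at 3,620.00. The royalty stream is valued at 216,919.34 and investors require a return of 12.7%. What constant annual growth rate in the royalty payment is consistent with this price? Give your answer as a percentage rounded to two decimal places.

P = D₁/(r−g) ⇒ g = r − D₁/P = 0.127 − 3,620.00/216,919.34 = 0.110312

11.03%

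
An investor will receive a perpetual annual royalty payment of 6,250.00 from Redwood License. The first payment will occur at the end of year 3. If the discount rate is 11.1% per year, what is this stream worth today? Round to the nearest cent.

Value at end of year 2: C / r = 6,250.00 / 0.111 = 56,306.3063
Discount to today: PV = 56,306.3063 / (1 + 0.111)^2 = 56,306.3063 / 1.234321 = 45,617.23

45617.23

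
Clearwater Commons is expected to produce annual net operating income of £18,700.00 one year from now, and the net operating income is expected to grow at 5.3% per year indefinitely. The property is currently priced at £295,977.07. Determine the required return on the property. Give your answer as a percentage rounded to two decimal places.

11.62%

P = D₁/(r − g) ⇒ r = D₁/P + g = £18,700.0000/£295,977.07 + 0.053 = 0.063181 + 0.053 = 0.116181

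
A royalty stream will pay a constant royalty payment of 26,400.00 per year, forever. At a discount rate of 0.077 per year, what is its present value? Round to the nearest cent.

Level perpetuity: PV = C / r = 26,400.00 / 0.077 = 342,857.14

342857.14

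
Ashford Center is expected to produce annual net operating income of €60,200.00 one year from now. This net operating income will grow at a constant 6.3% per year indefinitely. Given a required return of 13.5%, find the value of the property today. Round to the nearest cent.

€836111.11

Growing perpetuity: P = D₁ / (r − g) = €60,200.0000 / (0.135 − 0.063) = €836,111.11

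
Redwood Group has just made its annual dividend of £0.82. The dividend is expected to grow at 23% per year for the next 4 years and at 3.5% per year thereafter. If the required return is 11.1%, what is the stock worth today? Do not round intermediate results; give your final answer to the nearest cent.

D_1 = 1.00860
D_2 = 1.24058
D_3 = 1.52591
D_4 = 1.87687
Terminal value at year 4: TV = D_4×(1+g_2)/(r−g_2) = 1.94256/0.076 = 25.56001
P_0 = D_1/(1+r)^1 + D_2/(1+r)^2 + D_3/(1+r)^3 + D_4/(1+r)^4 + TV/(1+r)^4
    = 0.90783 + 1.00507 + 1.11272 + 1.23191 + 16.77663 = 21.03416

£21.03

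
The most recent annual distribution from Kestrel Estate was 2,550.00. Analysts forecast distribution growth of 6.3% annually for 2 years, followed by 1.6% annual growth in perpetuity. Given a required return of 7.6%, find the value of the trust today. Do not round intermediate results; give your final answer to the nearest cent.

D_1 = 2710.65000
D_2 = 2881.42095
Terminal value at year 2: TV = D_2×(1+g_2)/(r−g_2) = 2927.52369/0.06 = 48792.06142
P_0 = D_1/(1+r)^1 + D_2/(1+r)^2 + TV/(1+r)^2
    = 2519.19145 + 2488.75512 + 42142.92006 = 47150.86664

47150.87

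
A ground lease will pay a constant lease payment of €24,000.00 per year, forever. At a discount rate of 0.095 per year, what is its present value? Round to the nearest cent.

€252631.58

Level perpetuity: PV = C / r = €24,000.00 / 0.095 = €252,631.58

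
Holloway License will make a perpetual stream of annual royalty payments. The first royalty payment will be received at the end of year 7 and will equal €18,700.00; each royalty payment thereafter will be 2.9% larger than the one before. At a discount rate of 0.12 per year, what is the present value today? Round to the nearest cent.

€104109.91

Value at end of year 6: C₁ / (r − g) = €18,700.00 / (0.12 − 0.029) = €205,494.5055
Discount to today: PV = €205,494.5055 / (1 + 0.12)^6 = €205,494.5055 / 1.973823 = €104,109.91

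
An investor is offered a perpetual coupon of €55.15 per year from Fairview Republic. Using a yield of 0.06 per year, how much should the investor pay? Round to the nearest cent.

Level perpetuity: PV = C / r = €55.15 / 0.06 = €919.17

€919.17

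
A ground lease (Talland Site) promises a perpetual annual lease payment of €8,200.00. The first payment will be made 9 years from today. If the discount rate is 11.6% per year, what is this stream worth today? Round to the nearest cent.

Value at end of year 8: C / r = €8,200.00 / 0.116 = €70,689.6552
Discount to today: PV = €70,689.6552 / (1 + 0.116)^8 = €70,689.6552 / 2.406099 = €29,379.36

€29379.36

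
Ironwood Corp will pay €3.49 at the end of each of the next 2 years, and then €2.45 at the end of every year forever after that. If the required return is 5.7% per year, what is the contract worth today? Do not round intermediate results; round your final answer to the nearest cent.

PV of 2-year annuity: €3.49 × [1 − (1+0.057)^−2] / 0.057 = 6.42554
Perpetuity value at year 2: €2.45 / 0.057 = 42.98246
PV of perpetuity: 42.98246 / (1+0.057)^2 = 38.47169
Total PV = 6.42554 + 38.47169 = 44.89723

€44.90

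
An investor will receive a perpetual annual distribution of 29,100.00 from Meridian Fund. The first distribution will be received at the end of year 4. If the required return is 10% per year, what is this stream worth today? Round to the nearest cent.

Value at end of year 3: C / r = 29,100.00 / 0.1 = 291,000.0000
Discount to today: PV = 291,000.0000 / (1 + 0.1)^3 = 291,000.0000 / 1.331000 = 218,632.61

218632.61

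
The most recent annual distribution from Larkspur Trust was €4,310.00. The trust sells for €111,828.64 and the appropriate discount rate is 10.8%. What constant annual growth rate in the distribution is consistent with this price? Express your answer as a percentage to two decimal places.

P = D₀(1+g)/(r−g) ⇒ P(r−g) = D₀(1+g) ⇒ g(P+D₀) = P·r − D₀
g = (P·r − D₀)/(P + D₀) = (€111,828.64×0.108 − €4,310.00) / (€111,828.64 + €4,310.00) = 0.066881

6.69%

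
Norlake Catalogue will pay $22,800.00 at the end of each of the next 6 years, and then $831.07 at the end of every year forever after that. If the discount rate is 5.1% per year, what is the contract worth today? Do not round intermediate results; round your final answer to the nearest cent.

PV of 6-year annuity: $22,800.00 × [1 − (1+0.051)^−6] / 0.051 = 115356.60614
Perpetuity value at year 6: $831.07 / 0.051 = 16295.49020
PV of perpetuity: 16295.49020 / (1+0.051)^6 = 12090.69131
Total PV = 115356.60614 + 12090.69131 = 127447.29745

$127447.30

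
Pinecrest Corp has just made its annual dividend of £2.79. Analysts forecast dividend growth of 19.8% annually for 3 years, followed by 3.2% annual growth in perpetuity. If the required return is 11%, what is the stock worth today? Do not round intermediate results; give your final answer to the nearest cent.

D_1 = 3.34242
D_2 = 4.00422
D_3 = 4.79705
Terminal value at year 3: TV = D_3×(1+g_2)/(r−g_2) = 4.95056/0.078 = 63.46872
P_0 = D_1/(1+r)^1 + D_2/(1+r)^2 + D_3/(1+r)^3 + TV/(1+r)^3
    = 3.01119 + 3.24991 + 3.50756 + 46.40778 = 56.17645

£56.18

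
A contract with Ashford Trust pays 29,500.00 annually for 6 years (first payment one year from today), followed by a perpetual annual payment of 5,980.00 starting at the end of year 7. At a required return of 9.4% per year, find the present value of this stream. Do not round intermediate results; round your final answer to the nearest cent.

PV of 6-year annuity: 29,500.00 × [1 − (1+0.094)^−6] / 0.094 = 130771.14771
Perpetuity value at year 6: 5,980.00 / 0.094 = 63617.02128
PV of perpetuity: 63617.02128 / (1+0.094)^6 = 37108.15811
Total PV = 130771.14771 + 37108.15811 = 167879.30583

167879.31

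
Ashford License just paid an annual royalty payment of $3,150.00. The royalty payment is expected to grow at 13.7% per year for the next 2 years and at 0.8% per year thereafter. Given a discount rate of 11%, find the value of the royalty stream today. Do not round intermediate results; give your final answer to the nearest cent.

$39193.96

D_1 = 3581.55000
D_2 = 4072.22235
Terminal value at year 2: TV = D_2×(1+g_2)/(r−g_2) = 4104.80013/0.102 = 40243.13852
P_0 = D_1/(1+r)^1 + D_2/(1+r)^2 + TV/(1+r)^2
    = 3226.62162 + 3305.10701 + 32662.23401 = 39193.96264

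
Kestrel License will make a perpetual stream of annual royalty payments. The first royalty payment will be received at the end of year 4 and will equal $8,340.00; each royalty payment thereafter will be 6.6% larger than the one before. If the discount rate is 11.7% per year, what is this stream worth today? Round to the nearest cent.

Value at end of year 3: C₁ / (r − g) = $8,340.00 / (0.117 − 0.066) = $163,529.4118
Discount to today: PV = $163,529.4118 / (1 + 0.117)^3 = $163,529.4118 / 1.393669 = $117,337.37

$117337.37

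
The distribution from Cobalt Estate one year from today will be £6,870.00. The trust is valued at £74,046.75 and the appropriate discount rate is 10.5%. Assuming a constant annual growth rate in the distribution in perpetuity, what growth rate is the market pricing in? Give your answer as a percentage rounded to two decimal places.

1.22%

P = D₁/(r−g) ⇒ g = r − D₁/P = 0.105 − £6,870.00/£74,046.75 = 0.012221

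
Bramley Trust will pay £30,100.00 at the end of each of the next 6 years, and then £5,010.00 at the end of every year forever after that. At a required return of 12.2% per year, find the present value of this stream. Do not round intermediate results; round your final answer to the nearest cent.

£143639.11

PV of 6-year annuity: £30,100.00 × [1 − (1+0.122)^−6] / 0.122 = 123055.53651
Perpetuity value at year 6: £5,010.00 / 0.122 = 41065.57377
PV of perpetuity: 41065.57377 / (1+0.122)^6 = 20583.57251
Total PV = 123055.53651 + 20583.57251 = 143639.10902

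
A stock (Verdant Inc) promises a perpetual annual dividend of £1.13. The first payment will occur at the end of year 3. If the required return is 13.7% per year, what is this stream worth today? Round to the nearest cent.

£6.38

Value at end of year 2: C / r = £1.13 / 0.137 = £8.2482
Discount to today: PV = £8.2482 / (1 + 0.137)^2 = £8.2482 / 1.292769 = £6.38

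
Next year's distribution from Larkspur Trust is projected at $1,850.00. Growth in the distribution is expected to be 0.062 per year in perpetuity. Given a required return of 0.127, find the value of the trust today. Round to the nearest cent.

$28461.54

Growing perpetuity: P = D₁ / (r − g) = $1,850.0000 / (0.127 − 0.062) = $28,461.54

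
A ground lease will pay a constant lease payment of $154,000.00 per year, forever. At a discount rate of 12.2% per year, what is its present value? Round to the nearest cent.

Level perpetuity: PV = C / r = $154,000.00 / 0.122 = $1,262,295.08

$1262295.08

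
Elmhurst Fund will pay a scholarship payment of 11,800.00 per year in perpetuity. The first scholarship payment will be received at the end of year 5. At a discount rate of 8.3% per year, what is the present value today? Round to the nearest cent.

103345.15

Value at end of year 4: C / r = 11,800.00 / 0.083 = 142,168.6747
Discount to today: PV = 142,168.6747 / (1 + 0.083)^4 = 142,168.6747 / 1.375669 = 103,345.15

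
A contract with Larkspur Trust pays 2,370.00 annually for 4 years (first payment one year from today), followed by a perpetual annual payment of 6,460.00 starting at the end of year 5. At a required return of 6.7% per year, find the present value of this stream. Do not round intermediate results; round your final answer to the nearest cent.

PV of 4-year annuity: 2,370.00 × [1 − (1+0.067)^−4] / 0.067 = 8082.35953
Perpetuity value at year 4: 6,460.00 / 0.067 = 96417.91045
PV of perpetuity: 96417.91045 / (1+0.067)^4 = 74387.51273
Total PV = 8082.35953 + 74387.51273 = 82469.87226

82469.87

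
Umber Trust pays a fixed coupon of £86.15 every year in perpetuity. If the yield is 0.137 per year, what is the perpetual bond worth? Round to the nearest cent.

£628.83

Level perpetuity: PV = C / r = £86.15 / 0.137 = £628.83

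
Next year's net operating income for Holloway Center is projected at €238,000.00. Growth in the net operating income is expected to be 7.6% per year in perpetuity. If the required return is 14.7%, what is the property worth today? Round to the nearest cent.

€3352112.68

Growing perpetuity: P = D₁ / (r − g) = €238,000.0000 / (0.147 − 0.076) = €3,352,112.68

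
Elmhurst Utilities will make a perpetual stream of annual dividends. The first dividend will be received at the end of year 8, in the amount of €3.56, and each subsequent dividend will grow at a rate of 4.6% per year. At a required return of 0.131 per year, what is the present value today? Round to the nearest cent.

€17.69

Value at end of year 7: C₁ / (r − g) = €3.56 / (0.131 − 0.046) = €41.8824
Discount to today: PV = €41.8824 / (1 + 0.131)^7 = €41.8824 / 2.367218 = €17.69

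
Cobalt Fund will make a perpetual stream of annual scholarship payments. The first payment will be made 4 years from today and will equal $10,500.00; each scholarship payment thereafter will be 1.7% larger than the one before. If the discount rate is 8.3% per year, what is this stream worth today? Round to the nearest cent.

Value at end of year 3: C₁ / (r − g) = $10,500.00 / (0.083 − 0.017) = $159,090.9091
Discount to today: PV = $159,090.9091 / (1 + 0.083)^3 = $159,090.9091 / 1.270239 = $125,244.88

$125244.88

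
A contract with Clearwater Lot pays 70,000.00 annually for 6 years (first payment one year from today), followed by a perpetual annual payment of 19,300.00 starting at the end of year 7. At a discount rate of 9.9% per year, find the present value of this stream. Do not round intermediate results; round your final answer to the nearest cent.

PV of 6-year annuity: 70,000.00 × [1 − (1+0.099)^−6] / 0.099 = 305763.74803
Perpetuity value at year 6: 19,300.00 / 0.099 = 194949.49495
PV of perpetuity: 194949.49495 / (1+0.099)^6 = 110646.06156
Total PV = 305763.74803 + 110646.06156 = 416409.80959

416409.81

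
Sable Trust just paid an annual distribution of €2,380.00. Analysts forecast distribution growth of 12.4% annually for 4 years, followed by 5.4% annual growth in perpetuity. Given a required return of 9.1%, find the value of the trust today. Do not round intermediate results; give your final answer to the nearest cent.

€86642.42

D_1 = 2675.12000
D_2 = 3006.83488
D_3 = 3379.68241
D_4 = 3798.76302
Terminal value at year 4: TV = D_4×(1+g_2)/(r−g_2) = 4003.89623/0.037 = 108213.41153
P_0 = D_1/(1+r)^1 + D_2/(1+r)^2 + D_3/(1+r)^3 + D_4/(1+r)^4 + TV/(1+r)^4
    = 2451.98900 + 2526.15549 + 2602.56532 + 2681.28636 + 76380.42779 = 86642.42397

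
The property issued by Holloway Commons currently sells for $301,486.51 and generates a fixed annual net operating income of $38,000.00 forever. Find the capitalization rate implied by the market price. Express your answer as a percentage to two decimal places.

P = C/r ⇒ r = C/P = $38,000.00/$301,486.51 = 0.126042

12.60%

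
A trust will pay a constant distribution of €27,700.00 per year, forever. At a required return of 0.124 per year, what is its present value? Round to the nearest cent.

Level perpetuity: PV = C / r = €27,700.00 / 0.124 = €223,387.10

€223387.10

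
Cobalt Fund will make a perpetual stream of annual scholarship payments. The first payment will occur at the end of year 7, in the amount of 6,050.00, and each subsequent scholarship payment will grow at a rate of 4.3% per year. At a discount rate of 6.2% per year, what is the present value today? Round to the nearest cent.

221949.76

Value at end of year 6: C₁ / (r − g) = 6,050.00 / (0.062 − 0.043) = 318,421.0526
Discount to today: PV = 318,421.0526 / (1 + 0.062)^6 = 318,421.0526 / 1.434654 = 221,949.76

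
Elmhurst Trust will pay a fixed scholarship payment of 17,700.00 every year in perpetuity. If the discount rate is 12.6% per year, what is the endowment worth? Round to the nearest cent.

Level perpetuity: PV = C / r = 17,700.00 / 0.126 = 140,476.19

140476.19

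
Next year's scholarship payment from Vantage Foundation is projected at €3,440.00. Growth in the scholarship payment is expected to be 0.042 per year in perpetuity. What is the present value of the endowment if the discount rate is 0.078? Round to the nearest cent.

€95555.56

Growing perpetuity: P = D₁ / (r − g) = €3,440.0000 / (0.078 − 0.042) = €95,555.56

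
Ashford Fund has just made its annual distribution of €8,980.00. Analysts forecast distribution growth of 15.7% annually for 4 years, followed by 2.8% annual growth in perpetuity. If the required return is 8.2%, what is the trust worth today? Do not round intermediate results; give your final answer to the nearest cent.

€266102.82

D_1 = 10389.86000
D_2 = 12021.06802
D_3 = 13908.37570
D_4 = 16091.99068
Terminal value at year 4: TV = D_4×(1+g_2)/(r−g_2) = 16542.56642/0.054 = 306343.82265
P_0 = D_1/(1+r)^1 + D_2/(1+r)^2 + D_3/(1+r)^3 + D_4/(1+r)^4 + TV/(1+r)^4
    = 9602.45841 + 10268.06320 + 10979.80510 + 11740.88217 + 223511.60864 = 266102.81751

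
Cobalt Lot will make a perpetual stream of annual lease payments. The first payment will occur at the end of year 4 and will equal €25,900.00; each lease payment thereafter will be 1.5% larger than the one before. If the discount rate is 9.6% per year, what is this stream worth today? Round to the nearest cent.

€242875.15

Value at end of year 3: C₁ / (r − g) = €25,900.00 / (0.096 − 0.015) = €319,753.0864
Discount to today: PV = €319,753.0864 / (1 + 0.096)^3 = €319,753.0864 / 1.316533 = €242,875.15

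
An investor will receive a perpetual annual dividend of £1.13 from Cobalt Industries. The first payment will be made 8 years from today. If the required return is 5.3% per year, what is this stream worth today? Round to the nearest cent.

£14.85

Value at end of year 7: C / r = £1.13 / 0.053 = £21.3208
Discount to today: PV = £21.3208 / (1 + 0.053)^7 = £21.3208 / 1.435485 = £14.85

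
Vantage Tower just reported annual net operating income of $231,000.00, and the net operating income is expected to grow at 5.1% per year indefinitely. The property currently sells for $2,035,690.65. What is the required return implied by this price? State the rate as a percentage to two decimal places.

17.03%

D₁ = $231,000.00 × 1.051 = $242,781.0000
P = D₁/(r − g) ⇒ r = D₁/P + g = $242,781.0000/$2,035,690.65 + 0.051 = 0.119262 + 0.051 = 0.170262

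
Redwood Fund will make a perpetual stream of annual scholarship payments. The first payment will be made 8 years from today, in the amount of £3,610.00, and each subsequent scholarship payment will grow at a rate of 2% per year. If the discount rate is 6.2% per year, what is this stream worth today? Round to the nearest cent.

Value at end of year 7: C₁ / (r − g) = £3,610.00 / (0.062 − 0.02) = £85,952.3810
Discount to today: PV = £85,952.3810 / (1 + 0.062)^7 = £85,952.3810 / 1.523602 = £56,413.92

£56413.92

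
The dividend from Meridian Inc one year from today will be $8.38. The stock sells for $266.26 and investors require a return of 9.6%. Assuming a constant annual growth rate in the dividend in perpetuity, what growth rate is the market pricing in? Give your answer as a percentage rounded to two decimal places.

P = D₁/(r−g) ⇒ g = r − D₁/P = 0.096 − $8.38/$266.26 = 0.064527

6.45%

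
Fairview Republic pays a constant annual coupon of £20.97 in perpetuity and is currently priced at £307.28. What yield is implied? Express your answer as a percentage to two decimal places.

6.82%

P = C/r ⇒ r = C/P = £20.97/£307.28 = 0.068244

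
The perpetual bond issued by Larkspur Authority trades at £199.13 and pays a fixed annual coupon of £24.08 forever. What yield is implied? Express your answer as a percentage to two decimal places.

P = C/r ⇒ r = C/P = £24.08/£199.13 = 0.120926

12.09%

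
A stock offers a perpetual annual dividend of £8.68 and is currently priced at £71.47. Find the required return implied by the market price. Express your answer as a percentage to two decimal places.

P = C/r ⇒ r = C/P = £8.68/£71.47 = 0.121450

12.14%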